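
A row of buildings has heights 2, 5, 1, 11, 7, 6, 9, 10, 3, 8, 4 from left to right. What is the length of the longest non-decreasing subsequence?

5

Let dp[i] be the length of the longest such subsequence ending at index i:
i:      1  2  3  4  5  6  7  8  9 10 11
a[i]:   2  5  1 11  7  6  9 10  3  8  4
dp:     1  2  1  3  3  3  4  5  2  4  3
Maximum dp value is 5.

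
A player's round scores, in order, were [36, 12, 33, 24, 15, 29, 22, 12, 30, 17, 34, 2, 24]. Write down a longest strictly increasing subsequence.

Patience tails give the LIS length; then backtrack through the dp parents:
36 → extends → [36]
12 → replaces 36 → [12]
33 → extends → [12, 33]
24 → replaces 33 → [12, 24]
15 → replaces 24 → [12, 15]
29 → extends → [12, 15, 29]
22 → replaces 29 → [12, 15, 22]
12 → already a tail → [12, 15, 22]
30 → extends → [12, 15, 22, 30]
17 → replaces 22 → [12, 15, 17, 30]
34 → extends → [12, 15, 17, 30, 34]
2 → replaces 12 → [2, 15, 17, 30, 34]
24 → replaces 30 → [2, 15, 17, 24, 34]
Length 5; one witness is 12, 24, 29, 30, 34.

12, 24, 29, 30, 34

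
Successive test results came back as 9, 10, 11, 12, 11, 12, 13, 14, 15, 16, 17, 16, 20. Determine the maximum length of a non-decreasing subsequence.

Track the smallest tail for each achievable length (allowing ties):
9 → extends → [9]
10 → extends → [9, 10]
11 → extends → [9, 10, 11]
12 → extends → [9, 10, 11, 12]
11 → replaces 12 → [9, 10, 11, 11]
12 → extends → [9, 10, 11, 11, 12]
13 → extends → [9, 10, 11, 11, 12, 13]
14 → extends → [9, 10, 11, 11, 12, 13, 14]
15 → extends → [9, 10, 11, 11, 12, 13, 14, 15]
16 → extends → [9, 10, 11, 11, 12, 13, 14, 15, 16]
17 → extends → [9, 10, 11, 11, 12, 13, 14, 15, 16, 17]
16 → replaces 17 → [9, 10, 11, 11, 12, 13, 14, 15, 16, 16]
20 → extends → [9, 10, 11, 11, 12, 13, 14, 15, 16, 16, 20]
Eleven tails, so the longest non-decreasing subsequence has length 11 (e.g. 9, 10, 11, 12, 12, 13, 14, 15, 16, 17, 20).

11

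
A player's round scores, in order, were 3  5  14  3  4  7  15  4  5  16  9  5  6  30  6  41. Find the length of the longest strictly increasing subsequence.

Let dp[i] be the length of the longest such subsequence ending at index i:
i:      1  2  3  4  5  6  7  8  9 10 11 12 13 14 15 16
a[i]:   3  5 14  3  4  7 15  4  5 16  9  5  6 30  6 41
dp:     1  2  3  1  2  3  4  2  3  5  4  3  4  6  4  7
Maximum dp value is 7.

7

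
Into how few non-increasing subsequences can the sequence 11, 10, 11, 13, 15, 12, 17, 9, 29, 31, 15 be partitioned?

The minimum number of non-increasing subsequences covering a sequence equals the length of its longest strictly increasing subsequence.
LIS length is 7 (e.g. 10, 11, 13, 15, 17, 29, 31), so 7 piles are needed.

7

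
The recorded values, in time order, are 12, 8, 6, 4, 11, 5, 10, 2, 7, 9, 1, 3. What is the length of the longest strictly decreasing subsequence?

Negate each value so 'decreasing' becomes 'increasing', then run patience tails on the negated sequence:
-12 → extends → [-12]
-8 → extends → [-12, -8]
-6 → extends → [-12, -8, -6]
-4 → extends → [-12, -8, -6, -4]
-11 → replaces -8 → [-12, -11, -6, -4]
-5 → replaces -4 → [-12, -11, -6, -5]
-10 → replaces -6 → [-12, -11, -10, -5]
-2 → extends → [-12, -11, -10, -5, -2]
-7 → replaces -5 → [-12, -11, -10, -7, -2]
-9 → replaces -7 → [-12, -11, -10, -9, -2]
-1 → extends → [-12, -11, -10, -9, -2, -1]
-3 → replaces -2 → [-12, -11, -10, -9, -3, -1]
Six tails, so the longest strictly decreasing subsequence of the original has length 6.

6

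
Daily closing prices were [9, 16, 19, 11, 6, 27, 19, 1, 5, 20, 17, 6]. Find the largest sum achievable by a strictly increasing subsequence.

Let S[i] be the best sum of a strictly increasing subsequence ending at i:
i:      1  2  3  4  5  6  7  8  9 10 11 12
a[i]:   9 16 19 11  6 27 19  1  5 20 17  6
S:      9 25 44 20  6 71 44  1  6 64 42 12
Maximum is 71 (e.g. 9 + 16 + 19 + 27).

71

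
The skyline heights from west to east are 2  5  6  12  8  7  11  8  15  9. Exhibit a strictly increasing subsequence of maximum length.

Patience tails give the LIS length; then backtrack through the dp parents:
2 → extends → [2]
5 → extends → [2, 5]
6 → extends → [2, 5, 6]
12 → extends → [2, 5, 6, 12]
8 → replaces 12 → [2, 5, 6, 8]
7 → replaces 8 → [2, 5, 6, 7]
11 → extends → [2, 5, 6, 7, 11]
8 → replaces 11 → [2, 5, 6, 7, 8]
15 → extends → [2, 5, 6, 7, 8, 15]
9 → replaces 15 → [2, 5, 6, 7, 8, 9]
Length 6; one witness is 2, 5, 6, 8, 11, 15.

2, 5, 6, 8, 11, 15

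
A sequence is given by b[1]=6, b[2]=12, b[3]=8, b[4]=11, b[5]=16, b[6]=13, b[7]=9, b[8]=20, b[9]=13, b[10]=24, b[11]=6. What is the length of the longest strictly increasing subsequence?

6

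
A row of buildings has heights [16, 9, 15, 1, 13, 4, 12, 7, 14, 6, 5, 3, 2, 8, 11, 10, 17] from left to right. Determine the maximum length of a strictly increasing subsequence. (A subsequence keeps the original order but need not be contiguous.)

6

Track the smallest tail for each achievable length (strict):
16 → extends → [16]
9 → replaces 16 → [9]
15 → extends → [9, 15]
1 → replaces 9 → [1, 15]
13 → replaces 15 → [1, 13]
4 → replaces 13 → [1, 4]
12 → extends → [1, 4, 12]
7 → replaces 12 → [1, 4, 7]
14 → extends → [1, 4, 7, 14]
6 → replaces 7 → [1, 4, 6, 14]
5 → replaces 6 → [1, 4, 5, 14]
3 → replaces 4 → [1, 3, 5, 14]
2 → replaces 3 → [1, 2, 5, 14]
8 → replaces 14 → [1, 2, 5, 8]
11 → extends → [1, 2, 5, 8, 11]
10 → replaces 11 → [1, 2, 5, 8, 10]
17 → extends → [1, 2, 5, 8, 10, 17]
Six tails, so the longest strictly increasing subsequence has length 6 (e.g. 1, 4, 7, 8, 11, 17).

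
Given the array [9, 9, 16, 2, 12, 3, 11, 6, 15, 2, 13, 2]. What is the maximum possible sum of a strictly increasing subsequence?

36

Let S[i] be the best sum of a strictly increasing subsequence ending at i:
i:      1  2  3  4  5  6  7  8  9 10 11 12
a[i]:   9  9 16  2 12  3 11  6 15  2 13  2
S:      9  9 25  2 21  5 20 11 36  2 34  2
Maximum is 36 (e.g. 9 + 12 + 15).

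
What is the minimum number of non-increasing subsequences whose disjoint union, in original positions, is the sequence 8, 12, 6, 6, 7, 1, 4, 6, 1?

The minimum number of non-increasing subsequences covering a sequence equals the length of its longest strictly increasing subsequence.
LIS length is 3 (e.g. 1, 4, 6), so 3 piles are needed.

3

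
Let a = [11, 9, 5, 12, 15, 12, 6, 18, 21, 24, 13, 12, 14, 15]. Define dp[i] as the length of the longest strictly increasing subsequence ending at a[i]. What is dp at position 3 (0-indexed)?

2

dp[i] = 1 + max{dp[j] : j<i, a[j]<a[i]} (or 1 if no such j):
i:      0  1  2  3  4  5  6  7  8  9 10 11 12 13
a[i]:  11  9  5 12 15 12  6 18 21 24 13 12 14 15
dp:     1  1  1  2  3  2  2  4  5  6  3  3  4  5
At index 3 the value is 2.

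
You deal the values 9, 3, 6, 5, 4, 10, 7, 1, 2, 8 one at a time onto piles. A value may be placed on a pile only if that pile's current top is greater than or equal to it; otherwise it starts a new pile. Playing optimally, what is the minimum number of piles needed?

Place each on the leftmost legal pile:
9 → new pile 1 (tops now [9])
3 → pile 1 (tops now [3])
6 → new pile 2 (tops now [3, 6])
5 → pile 2 (tops now [3, 5])
4 → pile 2 (tops now [3, 4])
10 → new pile 3 (tops now [3, 4, 10])
7 → pile 3 (tops now [3, 4, 7])
1 → pile 1 (tops now [1, 4, 7])
2 → pile 2 (tops now [1, 2, 7])
8 → new pile 4 (tops now [1, 2, 7, 8])
Four piles.

4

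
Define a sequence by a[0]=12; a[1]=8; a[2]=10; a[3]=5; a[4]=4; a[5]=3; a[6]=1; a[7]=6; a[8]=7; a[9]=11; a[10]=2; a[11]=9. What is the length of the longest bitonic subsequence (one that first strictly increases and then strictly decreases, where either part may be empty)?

inc[i] = longest strictly increasing subsequence ending at i; dec[i] = longest strictly decreasing subsequence starting at i:
i:      0  1  2  3  4  5  6  7  8  9 10 11
a[i]:  12  8 10  5  4  3  1  6  7 11  2  9
inc:    1  1  2  1  1  1  1  2  3  4  2  4
dec:    6  5  5  4  3  2  1  2  2  2  1  1
Best peak at i=0 (value 12): inc=1, dec=6, length 1+6−1 = 6.

6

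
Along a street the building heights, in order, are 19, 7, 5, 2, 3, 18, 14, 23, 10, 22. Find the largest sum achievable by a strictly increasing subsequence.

Let S[i] be the best sum of a strictly increasing subsequence ending at i:
i:      1  2  3  4  5  6  7  8  9 10
a[i]:  19  7  5  2  3 18 14 23 10 22
S:     19  7  5  2  5 25 21 48 17 47
Maximum is 48 (e.g. 7 + 18 + 23).

48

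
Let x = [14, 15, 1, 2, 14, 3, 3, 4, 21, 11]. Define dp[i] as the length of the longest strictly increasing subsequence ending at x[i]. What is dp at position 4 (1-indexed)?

dp[i] = 1 + max{dp[j] : j<i, x[j]<x[i]} (or 1 if no such j):
i:      1  2  3  4  5  6  7  8  9 10
x[i]:  14 15  1  2 14  3  3  4 21 11
dp:     1  2  1  2  3  3  3  4  5  5
At index 4 the value is 2.

2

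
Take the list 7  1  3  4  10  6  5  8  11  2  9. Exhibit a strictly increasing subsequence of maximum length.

1, 3, 4, 6, 8, 11

Patience tails give the LIS length; then backtrack through the dp parents:
7 → extends → [7]
1 → replaces 7 → [1]
3 → extends → [1, 3]
4 → extends → [1, 3, 4]
10 → extends → [1, 3, 4, 10]
6 → replaces 10 → [1, 3, 4, 6]
5 → replaces 6 → [1, 3, 4, 5]
8 → extends → [1, 3, 4, 5, 8]
11 → extends → [1, 3, 4, 5, 8, 11]
2 → replaces 3 → [1, 2, 4, 5, 8, 11]
9 → replaces 11 → [1, 2, 4, 5, 8, 9]
Length 6; one witness is 1, 3, 4, 6, 8, 11.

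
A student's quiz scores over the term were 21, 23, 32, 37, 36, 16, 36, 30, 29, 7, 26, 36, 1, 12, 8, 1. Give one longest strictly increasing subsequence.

21, 23, 32, 37

Patience tails give the LIS length; then backtrack through the dp parents:
21 → extends → [21]
23 → extends → [21, 23]
32 → extends → [21, 23, 32]
37 → extends → [21, 23, 32, 37]
36 → replaces 37 → [21, 23, 32, 36]
16 → replaces 21 → [16, 23, 32, 36]
36 → already a tail → [16, 23, 32, 36]
30 → replaces 32 → [16, 23, 30, 36]
29 → replaces 30 → [16, 23, 29, 36]
7 → replaces 16 → [7, 23, 29, 36]
26 → replaces 29 → [7, 23, 26, 36]
36 → already a tail → [7, 23, 26, 36]
1 → replaces 7 → [1, 23, 26, 36]
12 → replaces 23 → [1, 12, 26, 36]
8 → replaces 12 → [1, 8, 26, 36]
1 → already a tail → [1, 8, 26, 36]
Length 4; one witness is 21, 23, 32, 37.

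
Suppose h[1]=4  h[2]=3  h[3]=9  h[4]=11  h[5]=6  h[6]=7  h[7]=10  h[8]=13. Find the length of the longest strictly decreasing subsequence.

Let dp[i] be the longest strictly decreasing subsequence ending at i:
i:      1  2  3  4  5  6  7  8
h[i]:   4  3  9 11  6  7 10 13
dp:     1  2  1  1  2  2  2  1
Maximum is 2.

2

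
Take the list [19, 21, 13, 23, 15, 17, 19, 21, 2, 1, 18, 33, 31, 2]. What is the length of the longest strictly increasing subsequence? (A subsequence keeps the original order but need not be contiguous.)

6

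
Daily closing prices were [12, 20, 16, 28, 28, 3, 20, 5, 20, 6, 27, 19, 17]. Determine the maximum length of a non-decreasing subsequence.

5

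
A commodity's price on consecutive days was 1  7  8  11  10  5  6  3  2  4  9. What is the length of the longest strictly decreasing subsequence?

Negate each value so 'decreasing' becomes 'increasing', then run patience tails on the negated sequence:
-1 → extends → [-1]
-7 → replaces -1 → [-7]
-8 → replaces -7 → [-8]
-11 → replaces -8 → [-11]
-10 → extends → [-11, -10]
-5 → extends → [-11, -10, -5]
-6 → replaces -5 → [-11, -10, -6]
-3 → extends → [-11, -10, -6, -3]
-2 → extends → [-11, -10, -6, -3, -2]
-4 → replaces -3 → [-11, -10, -6, -4, -2]
-9 → replaces -6 → [-11, -10, -9, -4, -2]
Five tails, so the longest strictly decreasing subsequence of the original has length 5.

5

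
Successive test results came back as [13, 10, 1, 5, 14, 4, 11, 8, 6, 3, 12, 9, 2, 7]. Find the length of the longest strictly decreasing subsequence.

Negate each value so 'decreasing' becomes 'increasing', then run patience tails on the negated sequence:
-13 → extends → [-13]
-10 → extends → [-13, -10]
-1 → extends → [-13, -10, -1]
-5 → replaces -1 → [-13, -10, -5]
-14 → replaces -13 → [-14, -10, -5]
-4 → extends → [-14, -10, -5, -4]
-11 → replaces -10 → [-14, -11, -5, -4]
-8 → replaces -5 → [-14, -11, -8, -4]
-6 → replaces -4 → [-14, -11, -8, -6]
-3 → extends → [-14, -11, -8, -6, -3]
-12 → replaces -11 → [-14, -12, -8, -6, -3]
-9 → replaces -8 → [-14, -12, -9, -6, -3]
-2 → extends → [-14, -12, -9, -6, -3, -2]
-7 → replaces -6 → [-14, -12, -9, -7, -3, -2]
Six tails, so the longest strictly decreasing subsequence of the original has length 6.

6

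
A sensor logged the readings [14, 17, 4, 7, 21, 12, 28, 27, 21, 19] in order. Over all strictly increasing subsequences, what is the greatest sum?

80

Let S[i] be the best sum of a strictly increasing subsequence ending at i:
i:      1  2  3  4  5  6  7  8  9 10
a[i]:  14 17  4  7 21 12 28 27 21 19
S:     14 31  4 11 52 23 80 79 52 50
Maximum is 80 (e.g. 14 + 17 + 21 + 28).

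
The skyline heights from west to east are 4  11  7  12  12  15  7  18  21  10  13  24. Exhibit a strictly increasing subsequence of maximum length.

4, 11, 12, 15, 18, 21, 24

Patience tails give the LIS length; then backtrack through the dp parents:
4 → extends → [4]
11 → extends → [4, 11]
7 → replaces 11 → [4, 7]
12 → extends → [4, 7, 12]
12 → already a tail → [4, 7, 12]
15 → extends → [4, 7, 12, 15]
7 → already a tail → [4, 7, 12, 15]
18 → extends → [4, 7, 12, 15, 18]
21 → extends → [4, 7, 12, 15, 18, 21]
10 → replaces 12 → [4, 7, 10, 15, 18, 21]
13 → replaces 15 → [4, 7, 10, 13, 18, 21]
24 → extends → [4, 7, 10, 13, 18, 21, 24]
Length 7; one witness is 4, 11, 12, 15, 18, 21, 24.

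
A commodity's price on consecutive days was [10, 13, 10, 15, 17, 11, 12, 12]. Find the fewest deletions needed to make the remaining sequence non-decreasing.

3

Fewest deletions = n − (longest non-decreasing subsequence).
Patience tails:
10 → extends → [10]
13 → extends → [10, 13]
10 → replaces 13 → [10, 10]
15 → extends → [10, 10, 15]
17 → extends → [10, 10, 15, 17]
11 → replaces 15 → [10, 10, 11, 17]
12 → replaces 17 → [10, 10, 11, 12]
12 → extends → [10, 10, 11, 12, 12]
Longest non-decreasing subsequence has length 5, so deletions = 8 − 5 = 3.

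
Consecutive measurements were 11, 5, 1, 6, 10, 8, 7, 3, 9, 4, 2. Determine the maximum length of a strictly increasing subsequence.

Track the smallest tail for each achievable length (strict):
11 → extends → [11]
5 → replaces 11 → [5]
1 → replaces 5 → [1]
6 → extends → [1, 6]
10 → extends → [1, 6, 10]
8 → replaces 10 → [1, 6, 8]
7 → replaces 8 → [1, 6, 7]
3 → replaces 6 → [1, 3, 7]
9 → extends → [1, 3, 7, 9]
4 → replaces 7 → [1, 3, 4, 9]
2 → replaces 3 → [1, 2, 4, 9]
Four tails, so the longest strictly increasing subsequence has length 4 (e.g. 5, 6, 8, 9).

4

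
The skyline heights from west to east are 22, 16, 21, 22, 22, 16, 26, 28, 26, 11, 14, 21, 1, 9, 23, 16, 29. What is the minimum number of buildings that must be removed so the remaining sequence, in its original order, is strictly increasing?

11

Fewest deletions = n − (longest strictly increasing subsequence).
Patience tails:
22 → extends → [22]
16 → replaces 22 → [16]
21 → extends → [16, 21]
22 → extends → [16, 21, 22]
22 → already a tail → [16, 21, 22]
16 → already a tail → [16, 21, 22]
26 → extends → [16, 21, 22, 26]
28 → extends → [16, 21, 22, 26, 28]
26 → already a tail → [16, 21, 22, 26, 28]
11 → replaces 16 → [11, 21, 22, 26, 28]
14 → replaces 21 → [11, 14, 22, 26, 28]
21 → replaces 22 → [11, 14, 21, 26, 28]
1 → replaces 11 → [1, 14, 21, 26, 28]
9 → replaces 14 → [1, 9, 21, 26, 28]
23 → replaces 26 → [1, 9, 21, 23, 28]
16 → replaces 21 → [1, 9, 16, 23, 28]
29 → extends → [1, 9, 16, 23, 28, 29]
Longest strictly increasing subsequence has length 6, so deletions = 17 − 6 = 11.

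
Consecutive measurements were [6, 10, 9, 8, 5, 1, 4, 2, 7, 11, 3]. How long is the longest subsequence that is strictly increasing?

Let dp[i] be the length of the longest such subsequence ending at index i:
i:      1  2  3  4  5  6  7  8  9 10 11
a[i]:   6 10  9  8  5  1  4  2  7 11  3
dp:     1  2  2  2  1  1  2  2  3  4  3
Maximum dp value is 4.

4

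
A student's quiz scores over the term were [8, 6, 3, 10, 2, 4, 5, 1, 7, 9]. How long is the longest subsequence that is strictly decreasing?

5

Let dp[i] be the longest strictly decreasing subsequence ending at i:
i:      1  2  3  4  5  6  7  8  9 10
a[i]:   8  6  3 10  2  4  5  1  7  9
dp:     1  2  3  1  4  3  3  5  2  2
Maximum is 5.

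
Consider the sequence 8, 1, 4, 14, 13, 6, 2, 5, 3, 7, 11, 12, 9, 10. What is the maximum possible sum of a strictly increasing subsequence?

41

Let S[i] be the best sum of a strictly increasing subsequence ending at i:
i:      1  2  3  4  5  6  7  8  9 10 11 12 13 14
a[i]:   8  1  4 14 13  6  2  5  3  7 11 12  9 10
S:      8  1  5 22 21 11  3 10  6 18 29 41 27 37
Maximum is 41 (e.g. 1 + 4 + 6 + 7 + 11 + 12).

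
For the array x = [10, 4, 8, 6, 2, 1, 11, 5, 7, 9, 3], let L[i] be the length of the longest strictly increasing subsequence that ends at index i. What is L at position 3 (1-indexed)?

dp[i] = 1 + max{dp[j] : j<i, x[j]<x[i]} (or 1 if no such j):
i:      1  2  3  4  5  6  7  8  9 10 11
x[i]:  10  4  8  6  2  1 11  5  7  9  3
dp:     1  1  2  2  1  1  3  2  3  4  2
At index 3 the value is 2.

2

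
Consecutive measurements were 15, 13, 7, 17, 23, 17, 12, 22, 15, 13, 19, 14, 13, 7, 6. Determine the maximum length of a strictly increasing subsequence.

4

Track the smallest tail for each achievable length (strict):
15 → extends → [15]
13 → replaces 15 → [13]
7 → replaces 13 → [7]
17 → extends → [7, 17]
23 → extends → [7, 17, 23]
17 → already a tail → [7, 17, 23]
12 → replaces 17 → [7, 12, 23]
22 → replaces 23 → [7, 12, 22]
15 → replaces 22 → [7, 12, 15]
13 → replaces 15 → [7, 12, 13]
19 → extends → [7, 12, 13, 19]
14 → replaces 19 → [7, 12, 13, 14]
13 → already a tail → [7, 12, 13, 14]
7 → already a tail → [7, 12, 13, 14]
6 → replaces 7 → [6, 12, 13, 14]
Four tails, so the longest strictly increasing subsequence has length 4 (e.g. 7, 12, 15, 19).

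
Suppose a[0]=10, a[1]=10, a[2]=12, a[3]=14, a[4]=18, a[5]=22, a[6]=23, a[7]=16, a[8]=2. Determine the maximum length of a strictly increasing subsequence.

6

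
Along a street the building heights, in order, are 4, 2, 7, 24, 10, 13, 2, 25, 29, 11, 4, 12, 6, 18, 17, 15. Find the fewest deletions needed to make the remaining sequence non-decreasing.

Fewest deletions = n − (longest non-decreasing subsequence).
Patience tails:
4 → extends → [4]
2 → replaces 4 → [2]
7 → extends → [2, 7]
24 → extends → [2, 7, 24]
10 → replaces 24 → [2, 7, 10]
13 → extends → [2, 7, 10, 13]
2 → replaces 7 → [2, 2, 10, 13]
25 → extends → [2, 2, 10, 13, 25]
29 → extends → [2, 2, 10, 13, 25, 29]
11 → replaces 13 → [2, 2, 10, 11, 25, 29]
4 → replaces 10 → [2, 2, 4, 11, 25, 29]
12 → replaces 25 → [2, 2, 4, 11, 12, 29]
6 → replaces 11 → [2, 2, 4, 6, 12, 29]
18 → replaces 29 → [2, 2, 4, 6, 12, 18]
17 → replaces 18 → [2, 2, 4, 6, 12, 17]
15 → replaces 17 → [2, 2, 4, 6, 12, 15]
Longest non-decreasing subsequence has length 6, so deletions = 16 − 6 = 10.

10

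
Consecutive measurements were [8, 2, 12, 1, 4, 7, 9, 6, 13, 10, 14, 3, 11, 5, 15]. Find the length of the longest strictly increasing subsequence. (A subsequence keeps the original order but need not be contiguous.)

Track the smallest tail for each achievable length (strict):
8 → extends → [8]
2 → replaces 8 → [2]
12 → extends → [2, 12]
1 → replaces 2 → [1, 12]
4 → replaces 12 → [1, 4]
7 → extends → [1, 4, 7]
9 → extends → [1, 4, 7, 9]
6 → replaces 7 → [1, 4, 6, 9]
13 → extends → [1, 4, 6, 9, 13]
10 → replaces 13 → [1, 4, 6, 9, 10]
14 → extends → [1, 4, 6, 9, 10, 14]
3 → replaces 4 → [1, 3, 6, 9, 10, 14]
11 → replaces 14 → [1, 3, 6, 9, 10, 11]
5 → replaces 6 → [1, 3, 5, 9, 10, 11]
15 → extends → [1, 3, 5, 9, 10, 11, 15]
Seven tails, so the longest strictly increasing subsequence has length 7 (e.g. 2, 4, 7, 9, 13, 14, 15).

7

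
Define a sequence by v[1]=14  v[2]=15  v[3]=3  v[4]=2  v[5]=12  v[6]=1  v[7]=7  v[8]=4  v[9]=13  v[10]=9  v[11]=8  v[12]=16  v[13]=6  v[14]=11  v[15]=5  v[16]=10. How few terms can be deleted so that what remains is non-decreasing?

12

Fewest deletions = n − (longest non-decreasing subsequence).
Patience tails:
14 → extends → [14]
15 → extends → [14, 15]
3 → replaces 14 → [3, 15]
2 → replaces 3 → [2, 15]
12 → replaces 15 → [2, 12]
1 → replaces 2 → [1, 12]
7 → replaces 12 → [1, 7]
4 → replaces 7 → [1, 4]
13 → extends → [1, 4, 13]
9 → replaces 13 → [1, 4, 9]
8 → replaces 9 → [1, 4, 8]
16 → extends → [1, 4, 8, 16]
6 → replaces 8 → [1, 4, 6, 16]
11 → replaces 16 → [1, 4, 6, 11]
5 → replaces 6 → [1, 4, 5, 11]
10 → replaces 11 → [1, 4, 5, 10]
Longest non-decreasing subsequence has length 4, so deletions = 16 − 4 = 12.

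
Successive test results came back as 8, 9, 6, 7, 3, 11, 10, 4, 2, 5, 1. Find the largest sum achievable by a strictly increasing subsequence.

28

Let S[i] be the best sum of a strictly increasing subsequence ending at i:
i:      1  2  3  4  5  6  7  8  9 10 11
a[i]:   8  9  6  7  3 11 10  4  2  5  1
S:      8 17  6 13  3 28 27  7  2 12  1
Maximum is 28 (e.g. 8 + 9 + 11).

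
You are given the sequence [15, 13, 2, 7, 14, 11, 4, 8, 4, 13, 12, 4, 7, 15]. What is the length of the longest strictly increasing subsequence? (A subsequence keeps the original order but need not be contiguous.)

5

Track the smallest tail for each achievable length (strict):
15 → extends → [15]
13 → replaces 15 → [13]
2 → replaces 13 → [2]
7 → extends → [2, 7]
14 → extends → [2, 7, 14]
11 → replaces 14 → [2, 7, 11]
4 → replaces 7 → [2, 4, 11]
8 → replaces 11 → [2, 4, 8]
4 → already a tail → [2, 4, 8]
13 → extends → [2, 4, 8, 13]
12 → replaces 13 → [2, 4, 8, 12]
4 → already a tail → [2, 4, 8, 12]
7 → replaces 8 → [2, 4, 7, 12]
15 → extends → [2, 4, 7, 12, 15]
Five tails, so the longest strictly increasing subsequence has length 5 (e.g. 2, 7, 11, 13, 15).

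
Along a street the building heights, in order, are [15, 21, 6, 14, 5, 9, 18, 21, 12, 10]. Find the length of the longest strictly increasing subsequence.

4

Let dp[i] be the length of the longest such subsequence ending at index i:
i:      1  2  3  4  5  6  7  8  9 10
a[i]:  15 21  6 14  5  9 18 21 12 10
dp:     1  2  1  2  1  2  3  4  3  3
Maximum dp value is 4.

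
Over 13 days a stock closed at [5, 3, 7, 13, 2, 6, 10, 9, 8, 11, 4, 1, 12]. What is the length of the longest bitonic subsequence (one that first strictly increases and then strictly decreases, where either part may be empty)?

inc[i] = longest strictly increasing subsequence ending at i; dec[i] = longest strictly decreasing subsequence starting at i:
i:      1  2  3  4  5  6  7  8  9 10 11 12 13
a[i]:   5  3  7 13  2  6 10  9  8 11  4  1 12
inc:    1  1  2  3  1  2  3  3  3  4  2  1  5
dec:    4  3  4  6  2  3  5  4  3  3  2  1  1
Best peak at i=4 (value 13): inc=3, dec=6, length 3+6−1 = 8.

8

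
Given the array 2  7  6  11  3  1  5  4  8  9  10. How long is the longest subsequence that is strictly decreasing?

4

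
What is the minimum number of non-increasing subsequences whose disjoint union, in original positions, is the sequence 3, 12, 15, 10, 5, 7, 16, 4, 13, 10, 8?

Place each on the leftmost legal pile:
3 → new pile 1 (tops now [3])
12 → new pile 2 (tops now [3, 12])
15 → new pile 3 (tops now [3, 12, 15])
10 → pile 2 (tops now [3, 10, 15])
5 → pile 2 (tops now [3, 5, 15])
7 → pile 3 (tops now [3, 5, 7])
16 → new pile 4 (tops now [3, 5, 7, 16])
4 → pile 2 (tops now [3, 4, 7, 16])
13 → pile 4 (tops now [3, 4, 7, 13])
10 → pile 4 (tops now [3, 4, 7, 10])
8 → pile 4 (tops now [3, 4, 7, 8])
Four piles.

4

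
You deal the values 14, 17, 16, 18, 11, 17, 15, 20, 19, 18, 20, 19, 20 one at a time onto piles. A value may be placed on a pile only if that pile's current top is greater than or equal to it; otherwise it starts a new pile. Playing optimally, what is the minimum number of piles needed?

Place each on the leftmost legal pile:
14 → new pile 1 (tops now [14])
17 → new pile 2 (tops now [14, 17])
16 → pile 2 (tops now [14, 16])
18 → new pile 3 (tops now [14, 16, 18])
11 → pile 1 (tops now [11, 16, 18])
17 → pile 3 (tops now [11, 16, 17])
15 → pile 2 (tops now [11, 15, 17])
20 → new pile 4 (tops now [11, 15, 17, 20])
19 → pile 4 (tops now [11, 15, 17, 19])
18 → pile 4 (tops now [11, 15, 17, 18])
20 → new pile 5 (tops now [11, 15, 17, 18, 20])
19 → pile 5 (tops now [11, 15, 17, 18, 19])
20 → new pile 6 (tops now [11, 15, 17, 18, 19, 20])
Six piles.

6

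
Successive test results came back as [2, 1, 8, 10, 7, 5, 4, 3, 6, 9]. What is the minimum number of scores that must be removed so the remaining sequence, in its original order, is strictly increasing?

6

Fewest deletions = n − (longest strictly increasing subsequence).
i:      1  2  3  4  5  6  7  8  9 10
a[i]:   2  1  8 10  7  5  4  3  6  9
dp:     1  1  2  3  2  2  2  2  3  4
max dp = 4, so deletions = 10 − 4 = 6.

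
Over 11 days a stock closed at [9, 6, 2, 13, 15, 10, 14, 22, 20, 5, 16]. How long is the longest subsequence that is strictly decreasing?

3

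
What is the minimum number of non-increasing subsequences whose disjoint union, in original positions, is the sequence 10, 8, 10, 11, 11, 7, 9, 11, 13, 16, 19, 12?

6

Place each on the leftmost legal pile:
10 → new pile 1 (tops now [10])
8 → pile 1 (tops now [8])
10 → new pile 2 (tops now [8, 10])
11 → new pile 3 (tops now [8, 10, 11])
11 → pile 3 (tops now [8, 10, 11])
7 → pile 1 (tops now [7, 10, 11])
9 → pile 2 (tops now [7, 9, 11])
11 → pile 3 (tops now [7, 9, 11])
13 → new pile 4 (tops now [7, 9, 11, 13])
16 → new pile 5 (tops now [7, 9, 11, 13, 16])
19 → new pile 6 (tops now [7, 9, 11, 13, 16, 19])
12 → pile 4 (tops now [7, 9, 11, 12, 16, 19])
Six piles.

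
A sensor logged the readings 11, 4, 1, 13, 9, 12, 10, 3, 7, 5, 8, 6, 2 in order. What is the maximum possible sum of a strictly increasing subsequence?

Let S[i] be the best sum of a strictly increasing subsequence ending at i:
i:      1  2  3  4  5  6  7  8  9 10 11 12 13
a[i]:  11  4  1 13  9 12 10  3  7  5  8  6  2
S:     11  4  1 24 13 25 23  4 11  9 19 15  3
Maximum is 25 (e.g. 4 + 9 + 12).

25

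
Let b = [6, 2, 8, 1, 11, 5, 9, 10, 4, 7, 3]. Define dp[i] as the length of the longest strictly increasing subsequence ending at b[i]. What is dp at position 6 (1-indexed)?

2

dp[i] = 1 + max{dp[j] : j<i, b[j]<b[i]} (or 1 if no such j):
i:      1  2  3  4  5  6  7  8  9 10 11
b[i]:   6  2  8  1 11  5  9 10  4  7  3
dp:     1  1  2  1  3  2  3  4  2  3  2
At index 6 the value is 2.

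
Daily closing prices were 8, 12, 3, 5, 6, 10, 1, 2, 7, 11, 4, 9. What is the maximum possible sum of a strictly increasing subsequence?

Let S[i] be the best sum of a strictly increasing subsequence ending at i:
i:      1  2  3  4  5  6  7  8  9 10 11 12
a[i]:   8 12  3  5  6 10  1  2  7 11  4  9
S:      8 20  3  8 14 24  1  3 21 35  7 30
Maximum is 35 (e.g. 3 + 5 + 6 + 10 + 11).

35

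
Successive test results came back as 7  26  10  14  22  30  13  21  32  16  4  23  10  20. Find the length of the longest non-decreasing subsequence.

Let dp[i] be the length of the longest such subsequence ending at index i:
i:      1  2  3  4  5  6  7  8  9 10 11 12 13 14
a[i]:   7 26 10 14 22 30 13 21 32 16  4 23 10 20
dp:     1  2  2  3  4  5  3  4  6  4  1  5  3  5
Maximum dp value is 6.

6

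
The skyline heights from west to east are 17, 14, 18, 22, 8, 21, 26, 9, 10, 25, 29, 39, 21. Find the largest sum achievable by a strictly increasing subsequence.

151

Let S[i] be the best sum of a strictly increasing subsequence ending at i:
i:       1   2   3   4   5   6   7   8   9  10  11  12  13
a[i]:   17  14  18  22   8  21  26   9  10  25  29  39  21
S:      17  14  35  57   8  56  83  17  27  82 112 151  56
Maximum is 151 (e.g. 17 + 18 + 22 + 26 + 29 + 39).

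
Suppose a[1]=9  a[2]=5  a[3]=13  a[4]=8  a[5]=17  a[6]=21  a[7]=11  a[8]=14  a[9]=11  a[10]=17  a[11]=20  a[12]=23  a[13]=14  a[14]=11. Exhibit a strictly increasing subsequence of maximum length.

5, 8, 11, 14, 17, 20, 23

Patience tails give the LIS length; then backtrack through the dp parents:
9 → extends → [9]
5 → replaces 9 → [5]
13 → extends → [5, 13]
8 → replaces 13 → [5, 8]
17 → extends → [5, 8, 17]
21 → extends → [5, 8, 17, 21]
11 → replaces 17 → [5, 8, 11, 21]
14 → replaces 21 → [5, 8, 11, 14]
11 → already a tail → [5, 8, 11, 14]
17 → extends → [5, 8, 11, 14, 17]
20 → extends → [5, 8, 11, 14, 17, 20]
23 → extends → [5, 8, 11, 14, 17, 20, 23]
14 → already a tail → [5, 8, 11, 14, 17, 20, 23]
11 → already a tail → [5, 8, 11, 14, 17, 20, 23]
Length 7; one witness is 5, 8, 11, 14, 17, 20, 23.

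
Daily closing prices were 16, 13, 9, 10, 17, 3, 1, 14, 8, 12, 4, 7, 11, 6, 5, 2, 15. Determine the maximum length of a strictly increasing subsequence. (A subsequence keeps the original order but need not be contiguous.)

Track the smallest tail for each achievable length (strict):
16 → extends → [16]
13 → replaces 16 → [13]
9 → replaces 13 → [9]
10 → extends → [9, 10]
17 → extends → [9, 10, 17]
3 → replaces 9 → [3, 10, 17]
1 → replaces 3 → [1, 10, 17]
14 → replaces 17 → [1, 10, 14]
8 → replaces 10 → [1, 8, 14]
12 → replaces 14 → [1, 8, 12]
4 → replaces 8 → [1, 4, 12]
7 → replaces 12 → [1, 4, 7]
11 → extends → [1, 4, 7, 11]
6 → replaces 7 → [1, 4, 6, 11]
5 → replaces 6 → [1, 4, 5, 11]
2 → replaces 4 → [1, 2, 5, 11]
15 → extends → [1, 2, 5, 11, 15]
Five tails, so the longest strictly increasing subsequence has length 5 (e.g. 3, 4, 7, 11, 15).

5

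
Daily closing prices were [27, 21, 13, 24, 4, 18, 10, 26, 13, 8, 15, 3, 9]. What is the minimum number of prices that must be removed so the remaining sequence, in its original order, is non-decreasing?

9

Fewest deletions = n − (longest non-decreasing subsequence).
i:      1  2  3  4  5  6  7  8  9 10 11 12 13
a[i]:  27 21 13 24  4 18 10 26 13  8 15  3  9
dp:     1  1  1  2  1  2  2  3  3  2  4  1  3
max dp = 4, so deletions = 13 − 4 = 9.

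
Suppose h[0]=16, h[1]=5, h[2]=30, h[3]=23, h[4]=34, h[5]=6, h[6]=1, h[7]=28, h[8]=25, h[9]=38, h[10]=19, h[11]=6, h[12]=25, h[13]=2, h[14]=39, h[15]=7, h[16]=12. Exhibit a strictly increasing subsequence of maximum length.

16, 30, 34, 38, 39

Patience tails give the LIS length; then backtrack through the dp parents:
16 → extends → [16]
5 → replaces 16 → [5]
30 → extends → [5, 30]
23 → replaces 30 → [5, 23]
34 → extends → [5, 23, 34]
6 → replaces 23 → [5, 6, 34]
1 → replaces 5 → [1, 6, 34]
28 → replaces 34 → [1, 6, 28]
25 → replaces 28 → [1, 6, 25]
38 → extends → [1, 6, 25, 38]
19 → replaces 25 → [1, 6, 19, 38]
6 → already a tail → [1, 6, 19, 38]
25 → replaces 38 → [1, 6, 19, 25]
2 → replaces 6 → [1, 2, 19, 25]
39 → extends → [1, 2, 19, 25, 39]
7 → replaces 19 → [1, 2, 7, 25, 39]
12 → replaces 25 → [1, 2, 7, 12, 39]
Length 5; one witness is 16, 30, 34, 38, 39.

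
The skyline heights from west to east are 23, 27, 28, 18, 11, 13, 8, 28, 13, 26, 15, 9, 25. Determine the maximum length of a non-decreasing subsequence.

5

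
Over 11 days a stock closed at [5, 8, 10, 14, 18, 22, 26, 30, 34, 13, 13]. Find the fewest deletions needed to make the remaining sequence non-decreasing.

2

Fewest deletions = n − (longest non-decreasing subsequence).
i:      1  2  3  4  5  6  7  8  9 10 11
a[i]:   5  8 10 14 18 22 26 30 34 13 13
dp:     1  2  3  4  5  6  7  8  9  4  5
max dp = 9, so deletions = 11 − 9 = 2.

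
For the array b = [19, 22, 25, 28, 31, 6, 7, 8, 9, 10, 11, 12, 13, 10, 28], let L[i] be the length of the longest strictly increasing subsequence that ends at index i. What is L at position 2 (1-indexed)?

dp[i] = 1 + max{dp[j] : j<i, b[j]<b[i]} (or 1 if no such j):
i:      1  2  3  4  5  6  7  8  9 10 11 12 13 14 15
b[i]:  19 22 25 28 31  6  7  8  9 10 11 12 13 10 28
dp:     1  2  3  4  5  1  2  3  4  5  6  7  8  5  9
At index 2 the value is 2.

2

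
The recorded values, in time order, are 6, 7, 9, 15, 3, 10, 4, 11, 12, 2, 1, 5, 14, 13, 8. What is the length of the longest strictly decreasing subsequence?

5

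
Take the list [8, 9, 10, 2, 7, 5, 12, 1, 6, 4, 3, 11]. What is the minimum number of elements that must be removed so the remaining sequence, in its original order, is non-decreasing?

8

Fewest deletions = n − (longest non-decreasing subsequence).
Patience tails:
8 → extends → [8]
9 → extends → [8, 9]
10 → extends → [8, 9, 10]
2 → replaces 8 → [2, 9, 10]
7 → replaces 9 → [2, 7, 10]
5 → replaces 7 → [2, 5, 10]
12 → extends → [2, 5, 10, 12]
1 → replaces 2 → [1, 5, 10, 12]
6 → replaces 10 → [1, 5, 6, 12]
4 → replaces 5 → [1, 4, 6, 12]
3 → replaces 4 → [1, 3, 6, 12]
11 → replaces 12 → [1, 3, 6, 11]
Longest non-decreasing subsequence has length 4, so deletions = 12 − 4 = 8.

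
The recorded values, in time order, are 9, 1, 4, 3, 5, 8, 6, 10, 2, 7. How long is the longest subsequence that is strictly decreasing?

4

Let dp[i] be the longest strictly decreasing subsequence ending at i:
i:      1  2  3  4  5  6  7  8  9 10
a[i]:   9  1  4  3  5  8  6 10  2  7
dp:     1  2  2  3  2  2  3  1  4  3
Maximum is 4.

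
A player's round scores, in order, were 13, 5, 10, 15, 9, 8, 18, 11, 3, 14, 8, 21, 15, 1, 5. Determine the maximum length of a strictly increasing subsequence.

Track the smallest tail for each achievable length (strict):
13 → extends → [13]
5 → replaces 13 → [5]
10 → extends → [5, 10]
15 → extends → [5, 10, 15]
9 → replaces 10 → [5, 9, 15]
8 → replaces 9 → [5, 8, 15]
18 → extends → [5, 8, 15, 18]
11 → replaces 15 → [5, 8, 11, 18]
3 → replaces 5 → [3, 8, 11, 18]
14 → replaces 18 → [3, 8, 11, 14]
8 → already a tail → [3, 8, 11, 14]
21 → extends → [3, 8, 11, 14, 21]
15 → replaces 21 → [3, 8, 11, 14, 15]
1 → replaces 3 → [1, 8, 11, 14, 15]
5 → replaces 8 → [1, 5, 11, 14, 15]
Five tails, so the longest strictly increasing subsequence has length 5 (e.g. 5, 10, 15, 18, 21).

5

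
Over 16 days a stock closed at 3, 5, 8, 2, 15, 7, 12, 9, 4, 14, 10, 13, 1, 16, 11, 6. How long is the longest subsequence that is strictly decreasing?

5

Let dp[i] be the longest strictly decreasing subsequence ending at i:
i:      1  2  3  4  5  6  7  8  9 10 11 12 13 14 15 16
a[i]:   3  5  8  2 15  7 12  9  4 14 10 13  1 16 11  6
dp:     1  1  1  2  1  2  2  3  4  2  3  3  5  1  4  5
Maximum is 5.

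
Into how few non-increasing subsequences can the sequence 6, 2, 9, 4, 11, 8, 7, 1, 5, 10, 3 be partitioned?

Place each on the leftmost legal pile:
6 → new pile 1 (tops now [6])
2 → pile 1 (tops now [2])
9 → new pile 2 (tops now [2, 9])
4 → pile 2 (tops now [2, 4])
11 → new pile 3 (tops now [2, 4, 11])
8 → pile 3 (tops now [2, 4, 8])
7 → pile 3 (tops now [2, 4, 7])
1 → pile 1 (tops now [1, 4, 7])
5 → pile 3 (tops now [1, 4, 5])
10 → new pile 4 (tops now [1, 4, 5, 10])
3 → pile 2 (tops now [1, 3, 5, 10])
Four piles.

4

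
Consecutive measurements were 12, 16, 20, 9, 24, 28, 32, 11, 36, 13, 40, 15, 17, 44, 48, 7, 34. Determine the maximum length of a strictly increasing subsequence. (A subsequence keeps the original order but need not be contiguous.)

10

Track the smallest tail for each achievable length (strict):
12 → extends → [12]
16 → extends → [12, 16]
20 → extends → [12, 16, 20]
9 → replaces 12 → [9, 16, 20]
24 → extends → [9, 16, 20, 24]
28 → extends → [9, 16, 20, 24, 28]
32 → extends → [9, 16, 20, 24, 28, 32]
11 → replaces 16 → [9, 11, 20, 24, 28, 32]
36 → extends → [9, 11, 20, 24, 28, 32, 36]
13 → replaces 20 → [9, 11, 13, 24, 28, 32, 36]
40 → extends → [9, 11, 13, 24, 28, 32, 36, 40]
15 → replaces 24 → [9, 11, 13, 15, 28, 32, 36, 40]
17 → replaces 28 → [9, 11, 13, 15, 17, 32, 36, 40]
44 → extends → [9, 11, 13, 15, 17, 32, 36, 40, 44]
48 → extends → [9, 11, 13, 15, 17, 32, 36, 40, 44, 48]
7 → replaces 9 → [7, 11, 13, 15, 17, 32, 36, 40, 44, 48]
34 → replaces 36 → [7, 11, 13, 15, 17, 32, 34, 40, 44, 48]
Ten tails, so the longest strictly increasing subsequence has length 10 (e.g. 12, 16, 20, 24, 28, 32, 36, 40, 44, 48).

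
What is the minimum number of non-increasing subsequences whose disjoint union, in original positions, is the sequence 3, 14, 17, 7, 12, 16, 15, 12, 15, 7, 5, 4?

4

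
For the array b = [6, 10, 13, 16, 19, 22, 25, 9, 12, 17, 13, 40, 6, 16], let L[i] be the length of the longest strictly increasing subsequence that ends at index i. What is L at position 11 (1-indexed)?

4

dp[i] = 1 + max{dp[j] : j<i, b[j]<b[i]} (or 1 if no such j):
i:      1  2  3  4  5  6  7  8  9 10 11 12 13 14
b[i]:   6 10 13 16 19 22 25  9 12 17 13 40  6 16
dp:     1  2  3  4  5  6  7  2  3  5  4  8  1  5
At index 11 the value is 4.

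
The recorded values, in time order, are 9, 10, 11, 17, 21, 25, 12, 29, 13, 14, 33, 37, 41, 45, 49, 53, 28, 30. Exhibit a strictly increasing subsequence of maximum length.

9, 10, 11, 17, 21, 25, 29, 33, 37, 41, 45, 49, 53

Patience tails give the LIS length; then backtrack through the dp parents:
9 → extends → [9]
10 → extends → [9, 10]
11 → extends → [9, 10, 11]
17 → extends → [9, 10, 11, 17]
21 → extends → [9, 10, 11, 17, 21]
25 → extends → [9, 10, 11, 17, 21, 25]
12 → replaces 17 → [9, 10, 11, 12, 21, 25]
29 → extends → [9, 10, 11, 12, 21, 25, 29]
13 → replaces 21 → [9, 10, 11, 12, 13, 25, 29]
14 → replaces 25 → [9, 10, 11, 12, 13, 14, 29]
33 → extends → [9, 10, 11, 12, 13, 14, 29, 33]
37 → extends → [9, 10, 11, 12, 13, 14, 29, 33, 37]
41 → extends → [9, 10, 11, 12, 13, 14, 29, 33, 37, 41]
45 → extends → [9, 10, 11, 12, 13, 14, 29, 33, 37, 41, 45]
49 → extends → [9, 10, 11, 12, 13, 14, 29, 33, 37, 41, 45, 49]
53 → extends → [9, 10, 11, 12, 13, 14, 29, 33, 37, 41, 45, 49, 53]
28 → replaces 29 → [9, 10, 11, 12, 13, 14, 28, 33, 37, 41, 45, 49, 53]
30 → replaces 33 → [9, 10, 11, 12, 13, 14, 28, 30, 37, 41, 45, 49, 53]
Length 13; one witness is 9, 10, 11, 17, 21, 25, 29, 33, 37, 41, 45, 49, 53.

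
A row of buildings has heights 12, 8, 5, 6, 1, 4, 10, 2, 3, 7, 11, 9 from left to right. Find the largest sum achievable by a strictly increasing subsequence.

32

Let S[i] be the best sum of a strictly increasing subsequence ending at i:
i:      1  2  3  4  5  6  7  8  9 10 11 12
a[i]:  12  8  5  6  1  4 10  2  3  7 11  9
S:     12  8  5 11  1  5 21  3  6 18 32 27
Maximum is 32 (e.g. 5 + 6 + 10 + 11).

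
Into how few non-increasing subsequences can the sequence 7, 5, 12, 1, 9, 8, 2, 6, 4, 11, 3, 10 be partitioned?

The minimum number of non-increasing subsequences covering a sequence equals the length of its longest strictly increasing subsequence.
LIS length is 4 (e.g. 1, 2, 6, 11), so 4 piles are needed.

4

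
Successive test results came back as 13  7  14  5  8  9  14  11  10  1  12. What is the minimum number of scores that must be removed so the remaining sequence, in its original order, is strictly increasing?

6

Fewest deletions = n − (longest strictly increasing subsequence).
Patience tails:
13 → extends → [13]
7 → replaces 13 → [7]
14 → extends → [7, 14]
5 → replaces 7 → [5, 14]
8 → replaces 14 → [5, 8]
9 → extends → [5, 8, 9]
14 → extends → [5, 8, 9, 14]
11 → replaces 14 → [5, 8, 9, 11]
10 → replaces 11 → [5, 8, 9, 10]
1 → replaces 5 → [1, 8, 9, 10]
12 → extends → [1, 8, 9, 10, 12]
Longest strictly increasing subsequence has length 5, so deletions = 11 − 5 = 6.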